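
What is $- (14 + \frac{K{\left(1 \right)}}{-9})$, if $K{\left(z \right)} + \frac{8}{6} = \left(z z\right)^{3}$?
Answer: $- \frac{379}{27} \approx -14.037$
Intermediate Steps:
$K{\left(z \right)} = - \frac{4}{3} + z^{6}$ ($K{\left(z \right)} = - \frac{4}{3} + \left(z z\right)^{3} = - \frac{4}{3} + \left(z^{2}\right)^{3} = - \frac{4}{3} + z^{6}$)
$- (14 + \frac{K{\left(1 \right)}}{-9}) = - (14 + \frac{- \frac{4}{3} + 1^{6}}{-9}) = - (14 + \left(- \frac{4}{3} + 1\right) \left(- \frac{1}{9}\right)) = - (14 - - \frac{1}{27}) = - (14 + \frac{1}{27}) = \left(-1\right) \frac{379}{27} = - \frac{379}{27}$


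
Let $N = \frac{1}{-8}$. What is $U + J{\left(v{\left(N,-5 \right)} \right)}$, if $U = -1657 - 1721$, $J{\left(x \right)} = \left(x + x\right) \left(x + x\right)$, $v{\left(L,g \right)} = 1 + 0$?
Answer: $-3374$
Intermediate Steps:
$N = - \frac{1}{8} \approx -0.125$
$v{\left(L,g \right)} = 1$
$J{\left(x \right)} = 4 x^{2}$ ($J{\left(x \right)} = 2 x 2 x = 4 x^{2}$)
$U = -3378$
$U + J{\left(v{\left(N,-5 \right)} \right)} = -3378 + 4 \cdot 1^{2} = -3378 + 4 \cdot 1 = -3378 + 4 = -3374$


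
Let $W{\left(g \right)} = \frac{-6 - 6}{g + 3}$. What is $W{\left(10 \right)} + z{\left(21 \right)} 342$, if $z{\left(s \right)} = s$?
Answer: $\frac{93354}{13} \approx 7181.1$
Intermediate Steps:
$W{\left(g \right)} = - \frac{12}{3 + g}$
$W{\left(10 \right)} + z{\left(21 \right)} 342 = - \frac{12}{3 + 10} + 21 \cdot 342 = - \frac{12}{13} + 7182 = \frac{93354}{13}$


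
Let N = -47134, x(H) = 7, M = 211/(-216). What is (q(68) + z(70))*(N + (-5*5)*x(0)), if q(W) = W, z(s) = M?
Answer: -684892393/216 ≈ -3.1708e+6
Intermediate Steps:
M = -211/216 (M = 211*(-1/216) = -211/216 ≈ -0.97685)
z(s) = -211/216
(q(68) + z(70))*(N + (-5*5)*x(0)) = (68 - 211/216)*(-47134 - 5*5*7) = 14477*(-47134 - 25*7)/216 = 14477*(-47134 - 175)/216 = (14477/216)*(-47309) = -684892393/216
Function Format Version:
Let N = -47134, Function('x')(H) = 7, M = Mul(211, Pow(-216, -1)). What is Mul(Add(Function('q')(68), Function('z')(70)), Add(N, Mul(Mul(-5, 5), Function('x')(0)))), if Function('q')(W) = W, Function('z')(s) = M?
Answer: Rational(-684892393, 216) ≈ -3.1708e+6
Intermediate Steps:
M = Rational(-211, 216) (M = Mul(211, Rational(-1, 216)) = Rational(-211, 216) ≈ -0.97685)
Function('z')(s) = Rational(-211, 216)
Mul(Add(Function('q')(68), Function('z')(70)), Add(N, Mul(Mul(-5, 5), Function('x')(0)))) = Mul(Add(68, Rational(-211, 216)), Add(-47134, Mul(Mul(-5, 5), 7))) = Mul(Rational(14477, 216), Add(-47134, Mul(-25, 7))) = Mul(Rational(14477, 216), Add(-47134, -175)) = Mul(Rational(14477, 216), -47309) = Rational(-684892393, 216)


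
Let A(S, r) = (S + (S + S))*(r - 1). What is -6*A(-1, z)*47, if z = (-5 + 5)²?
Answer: -846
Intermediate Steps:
z = 0 (z = 0² = 0)
A(S, r) = 3*S*(-1 + r) (A(S, r) = (S + 2*S)*(-1 + r) = (3*S)*(-1 + r) = 3*S*(-1 + r))
-6*A(-1, z)*47 = -18*(-1)*(-1 + 0)*47 = -18*(-1)*(-1)*47 = -6*3*47 = -18*47 = -846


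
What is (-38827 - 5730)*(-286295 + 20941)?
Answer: 11823378178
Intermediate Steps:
(-38827 - 5730)*(-286295 + 20941) = -44557*(-265354) = 11823378178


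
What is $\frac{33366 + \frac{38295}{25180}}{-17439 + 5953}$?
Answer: $- \frac{168038835}{57843496} \approx -2.9051$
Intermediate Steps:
$\frac{33366 + \frac{38295}{25180}}{-17439 + 5953} = \frac{33366 + 38295 \cdot \frac{1}{25180}}{-11486} = \left(33366 + \frac{7659}{5036}\right) \left(- \frac{1}{11486}\right) = \frac{168038835}{5036} \left(- \frac{1}{11486}\right) = - \frac{168038835}{57843496}$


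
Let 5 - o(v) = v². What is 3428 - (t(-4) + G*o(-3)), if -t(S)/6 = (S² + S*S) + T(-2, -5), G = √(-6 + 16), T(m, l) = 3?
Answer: 3638 + 4*√10 ≈ 3650.6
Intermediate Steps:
o(v) = 5 - v²
G = √10 ≈ 3.1623
t(S) = -18 - 12*S² (t(S) = -6*((S² + S*S) + 3) = -6*((S² + S²) + 3) = -6*(2*S² + 3) = -6*(3 + 2*S²) = -18 - 12*S²)
3428 - (t(-4) + G*o(-3)) = 3428 - ((-18 - 12*(-4)²) + √10*(5 - 1*(-3)²)) = 3428 - ((-18 - 12*16) + √10*(5 - 1*9)) = 3428 - ((-18 - 192) + √10*(5 - 9)) = 3428 - (-210 + √10*(-4)) = 3428 - (-210 - 4*√10) = 3428 + (210 + 4*√10) = 3638 + 4*√10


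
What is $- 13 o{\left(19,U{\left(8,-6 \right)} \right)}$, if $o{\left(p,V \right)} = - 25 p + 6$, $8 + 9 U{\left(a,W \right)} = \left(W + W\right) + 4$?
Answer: $6097$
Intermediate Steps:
$U{\left(a,W \right)} = - \frac{4}{9} + \frac{2 W}{9}$ ($U{\left(a,W \right)} = - \frac{8}{9} + \frac{\left(W + W\right) + 4}{9} = - \frac{8}{9} + \frac{2 W + 4}{9} = - \frac{8}{9} + \frac{4 + 2 W}{9} = - \frac{8}{9} + \left(\frac{4}{9} + \frac{2 W}{9}\right) = - \frac{4}{9} + \frac{2 W}{9}$)
$o{\left(p,V \right)} = 6 - 25 p$
$- 13 o{\left(19,U{\left(8,-6 \right)} \right)} = - 13 \left(6 - 475\right) = \left(-13\right) \left(-469\right) = 6097$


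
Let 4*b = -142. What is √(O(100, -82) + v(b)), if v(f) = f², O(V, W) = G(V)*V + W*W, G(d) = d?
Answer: 3*√7993/2 ≈ 134.11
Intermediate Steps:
b = -71/2 (b = (¼)*(-142) = -71/2 ≈ -35.500)
O(V, W) = V² + W² (O(V, W) = V*V + W*W = V² + W²)
√(O(100, -82) + v(b)) = √((100² + (-82)²) + (-71/2)²) = √((10000 + 6724) + 5041/4) = √(16724 + 5041/4) = √(71937/4) = 3*√7993/2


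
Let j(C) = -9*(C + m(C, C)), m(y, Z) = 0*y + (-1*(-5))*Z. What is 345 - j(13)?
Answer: 1047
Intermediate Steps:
m(y, Z) = 5*Z (m(y, Z) = 0 + 5*Z = 5*Z)
j(C) = -54*C (j(C) = -9*(C + 5*C) = -54*C)
345 - j(13) = 345 - (-54)*13 = 345 - 1*(-702) = 345 + 702 = 1047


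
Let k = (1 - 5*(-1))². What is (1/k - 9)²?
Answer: 104329/1296 ≈ 80.501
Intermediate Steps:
k = 36 (k = (1 + 5)² = 6² = 36)
(1/k - 9)² = (1/36 - 9)² = (-323/36)² = 104329/1296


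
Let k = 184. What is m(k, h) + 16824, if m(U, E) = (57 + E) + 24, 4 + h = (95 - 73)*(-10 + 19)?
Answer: 17099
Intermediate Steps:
h = 194 (h = -4 + (95 - 73)*(-10 + 19) = -4 + 22*9 = -4 + 198 = 194)
m(U, E) = 81 + E
m(k, h) + 16824 = (81 + 194) + 16824 = 275 + 16824 = 17099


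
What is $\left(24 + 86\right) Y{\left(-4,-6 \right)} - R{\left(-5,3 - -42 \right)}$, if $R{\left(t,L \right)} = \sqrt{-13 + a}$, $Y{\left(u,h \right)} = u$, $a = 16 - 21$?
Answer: $-440 - 3 i \sqrt{2} \approx -440.0 - 4.2426 i$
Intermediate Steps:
$a = -5$ ($a = 16 - 21 = -5$)
$R{\left(t,L \right)} = 3 i \sqrt{2}$ ($R{\left(t,L \right)} = \sqrt{-13 - 5} = \sqrt{-18} = 3 i \sqrt{2}$)
$\left(24 + 86\right) Y{\left(-4,-6 \right)} - R{\left(-5,3 - -42 \right)} = \left(24 + 86\right) \left(-4\right) - 3 i \sqrt{2} = 110 \left(-4\right) - 3 i \sqrt{2} = -440 - 3 i \sqrt{2}$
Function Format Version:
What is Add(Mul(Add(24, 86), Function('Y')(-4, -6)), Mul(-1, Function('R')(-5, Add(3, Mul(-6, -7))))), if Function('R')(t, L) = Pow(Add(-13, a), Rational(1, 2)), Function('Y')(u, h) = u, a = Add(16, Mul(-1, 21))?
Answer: Add(-440, Mul(-3, I, Pow(2, Rational(1, 2)))) ≈ Add(-440.00, Mul(-4.2426, I))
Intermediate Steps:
a = -5 (a = Add(16, -21) = -5)
Function('R')(t, L) = Mul(3, I, Pow(2, Rational(1, 2))) (Function('R')(t, L) = Pow(Add(-13, -5), Rational(1, 2)) = Pow(-18, Rational(1, 2)) = Mul(3, I, Pow(2, Rational(1, 2))))
Add(Mul(Add(24, 86), Function('Y')(-4, -6)), Mul(-1, Function('R')(-5, Add(3, Mul(-6, -7))))) = Add(Mul(Add(24, 86), -4), Mul(-1, Mul(3, I, Pow(2, Rational(1, 2))))) = Add(Mul(110, -4), Mul(-3, I, Pow(2, Rational(1, 2)))) = Add(-440, Mul(-3, I, Pow(2, Rational(1, 2))))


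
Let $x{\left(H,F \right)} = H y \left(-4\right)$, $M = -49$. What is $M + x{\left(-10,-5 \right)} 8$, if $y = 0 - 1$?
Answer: $-369$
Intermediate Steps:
$y = -1$ ($y = 0 - 1 = -1$)
$x{\left(H,F \right)} = 4 H$ ($x{\left(H,F \right)} = H \left(-1\right) \left(-4\right) = - H \left(-4\right) = 4 H$)
$M + x{\left(-10,-5 \right)} 8 = -49 + 4 \left(-10\right) 8 = -49 - 320 = -369$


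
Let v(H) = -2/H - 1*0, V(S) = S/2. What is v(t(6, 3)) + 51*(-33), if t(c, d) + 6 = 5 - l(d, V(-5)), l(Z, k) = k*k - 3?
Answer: -28603/17 ≈ -1682.5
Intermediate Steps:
V(S) = S/2 (V(S) = S*(½) = S/2)
l(Z, k) = -3 + k² (l(Z, k) = k² - 3 = -3 + k²)
t(c, d) = -17/4 (t(c, d) = -6 + (5 - (-3 + ((½)*(-5))²)) = -6 + (5 - (-3 + (-5/2)²)) = -6 + (5 - (-3 + 25/4)) = -6 + (5 - 1*13/4) = -6 + (5 - 13/4) = -6 + 7/4 = -17/4)
v(H) = -2/H (v(H) = -2/H + 0 = -2/H)
v(t(6, 3)) + 51*(-33) = -2/(-17/4) + 51*(-33) = -2*(-4/17) - 1683 = 8/17 - 1683 = -28603/17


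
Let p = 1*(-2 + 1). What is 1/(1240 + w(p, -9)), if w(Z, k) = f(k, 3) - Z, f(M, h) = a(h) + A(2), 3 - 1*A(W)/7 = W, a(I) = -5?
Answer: 1/1243 ≈ 0.00080451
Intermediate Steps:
A(W) = 21 - 7*W
p = -1 (p = 1*(-1) = -1)
f(M, h) = 2 (f(M, h) = -5 + (21 - 7*2) = -5 + (21 - 14) = -5 + 7 = 2)
w(Z, k) = 2 - Z
1/(1240 + w(p, -9)) = 1/(1240 + (2 - 1*(-1))) = 1/(1240 + (2 + 1)) = 1/(1240 + 3) = 1/1243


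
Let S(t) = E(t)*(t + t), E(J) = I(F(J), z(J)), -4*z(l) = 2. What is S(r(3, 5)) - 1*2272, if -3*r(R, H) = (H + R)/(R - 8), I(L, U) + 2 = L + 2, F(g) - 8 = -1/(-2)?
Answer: -33944/15 ≈ -2262.9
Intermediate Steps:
z(l) = -½ (z(l) = -¼*2 = -½)
F(g) = 17/2 (F(g) = 8 - 1/(-2) = 8 - 1*(-½) = 8 + ½ = 17/2)
I(L, U) = L (I(L, U) = -2 + (L + 2) = -2 + (2 + L) = L)
E(J) = 17/2
r(R, H) = -(H + R)/(3*(-8 + R)) (r(R, H) = -(H + R)/(3*(R - 8)) = -(H + R)/(3*(-8 + R)))
S(t) = 17*t (S(t) = 17*(t + t)/2 = 17*(2*t)/2 = 17*t)
S(r(3, 5)) - 1*2272 = 17*((-1*5 - 1*3)/(3*(-8 + 3))) - 1*2272 = 17*((⅓)*(-5 - 3)/(-5)) - 2272 = 17*((⅓)*(-⅕)*(-8)) - 2272 = 17*(8/15) - 2272 = 136/15 - 2272 = -33944/15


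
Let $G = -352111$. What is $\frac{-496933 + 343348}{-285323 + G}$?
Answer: $\frac{17065}{70826} \approx 0.24094$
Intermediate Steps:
$\frac{-496933 + 343348}{-285323 + G} = \frac{-496933 + 343348}{-285323 - 352111} = - \frac{153585}{-637434} = \left(-153585\right) \left(- \frac{1}{637434}\right) = \frac{17065}{70826}$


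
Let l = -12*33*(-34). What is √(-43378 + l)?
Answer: I*√29914 ≈ 172.96*I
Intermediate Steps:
l = 13464 (l = -396*(-34) = 13464)
√(-43378 + l) = √(-43378 + 13464) = √(-29914) = I*√29914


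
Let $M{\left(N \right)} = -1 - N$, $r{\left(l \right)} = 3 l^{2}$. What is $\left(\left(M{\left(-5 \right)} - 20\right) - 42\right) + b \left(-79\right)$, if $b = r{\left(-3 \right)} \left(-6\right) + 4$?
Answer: $12424$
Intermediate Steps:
$b = -158$ ($b = 3 \left(-3\right)^{2} \left(-6\right) + 4 = 3 \cdot 9 \left(-6\right) + 4 = 27 \left(-6\right) + 4 = -162 + 4 = -158$)
$\left(\left(M{\left(-5 \right)} - 20\right) - 42\right) + b \left(-79\right) = \left(\left(\left(-1 - -5\right) - 20\right) - 42\right) - -12482 = \left(\left(\left(-1 + 5\right) - 20\right) - 42\right) + 12482 = \left(\left(4 - 20\right) - 42\right) + 12482 = \left(-16 - 42\right) + 12482 = -58 + 12482 = 12424$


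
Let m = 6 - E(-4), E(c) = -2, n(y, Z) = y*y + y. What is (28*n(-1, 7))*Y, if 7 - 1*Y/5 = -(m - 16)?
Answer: 0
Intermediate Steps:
n(y, Z) = y + y² (n(y, Z) = y² + y = y + y²)
m = 8 (m = 6 - 1*(-2) = 6 + 2 = 8)
Y = -5 (Y = 35 - (-5)*(8 - 16) = 35 - (-5)*(-8) = 35 - 5*8 = 35 - 40 = -5)
(28*n(-1, 7))*Y = (28*(-(1 - 1)))*(-5) = (28*(-1*0))*(-5) = (28*0)*(-5) = 0*(-5) = 0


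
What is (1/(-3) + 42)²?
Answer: 15625/9 ≈ 1736.1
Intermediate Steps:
(1/(-3) + 42)² = (-⅓ + 42)² = (125/3)² = 15625/9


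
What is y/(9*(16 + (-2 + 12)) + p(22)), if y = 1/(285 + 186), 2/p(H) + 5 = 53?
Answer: 8/881869 ≈ 9.0716e-6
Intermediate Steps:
p(H) = 1/24 (p(H) = 2/(-5 + 53) = 2/48 = 2*(1/48) = 1/24)
y = 1/471 ≈ 0.0021231
y/(9*(16 + (-2 + 12)) + p(22)) = 1/(471*(9*(16 + (-2 + 12)) + 1/24)) = 1/(471*(9*(16 + 10) + 1/24)) = 1/(471*(9*26 + 1/24)) = 1/(471*(234 + 1/24)) = 1/(471*(5617/24)) = (1/471)*(24/5617) = 8/881869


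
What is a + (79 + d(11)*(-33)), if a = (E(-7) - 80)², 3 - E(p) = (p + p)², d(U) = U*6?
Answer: 72430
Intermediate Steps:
d(U) = 6*U
E(p) = 3 - 4*p² (E(p) = 3 - (p + p)² = 3 - (2*p)² = 3 - 4*p²)
a = 74529 (a = ((3 - 4*(-7)²) - 80)² = ((3 - 4*49) - 80)² = ((3 - 196) - 80)² = (-193 - 80)² = (-273)² = 74529)
a + (79 + d(11)*(-33)) = 74529 + (79 + (6*11)*(-33)) = 74529 + (79 + 66*(-33)) = 74529 + (79 - 2178) = 74529 - 2099 = 72430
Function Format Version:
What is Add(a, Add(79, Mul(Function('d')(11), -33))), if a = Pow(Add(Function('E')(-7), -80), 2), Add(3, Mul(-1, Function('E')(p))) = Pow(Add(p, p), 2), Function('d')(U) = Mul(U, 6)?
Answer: 72430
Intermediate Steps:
Function('d')(U) = Mul(6, U)
Function('E')(p) = Add(3, Mul(-4, Pow(p, 2))) (Function('E')(p) = Add(3, Mul(-1, Pow(Add(p, p), 2))) = Add(3, Mul(-1, Pow(Mul(2, p), 2))) = Add(3, Mul(-1, Mul(4, Pow(p, 2)))) = Add(3, Mul(-4, Pow(p, 2))))
a = 74529 (a = Pow(Add(Add(3, Mul(-4, Pow(-7, 2))), -80), 2) = Pow(Add(Add(3, Mul(-4, 49)), -80), 2) = Pow(Add(Add(3, -196), -80), 2) = Pow(Add(-193, -80), 2) = Pow(-273, 2) = 74529)
Add(a, Add(79, Mul(Function('d')(11), -33))) = Add(74529, Add(79, Mul(Mul(6, 11), -33))) = Add(74529, Add(79, Mul(66, -33))) = Add(74529, Add(79, -2178)) = Add(74529, -2099) = 72430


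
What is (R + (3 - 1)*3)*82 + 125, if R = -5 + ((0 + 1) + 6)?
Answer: 781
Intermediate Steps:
R = 2 (R = -5 + (1 + 6) = -5 + 7 = 2)
(R + (3 - 1)*3)*82 + 125 = (2 + (3 - 1)*3)*82 + 125 = (2 + 2*3)*82 + 125 = (2 + 6)*82 + 125 = 8*82 + 125 = 656 + 125 = 781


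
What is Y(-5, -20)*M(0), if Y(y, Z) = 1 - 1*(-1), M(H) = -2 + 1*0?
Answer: -4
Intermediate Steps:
M(H) = -2 (M(H) = -2 + 0 = -2)
Y(y, Z) = 2 (Y(y, Z) = 1 + 1 = 2)
Y(-5, -20)*M(0) = 2*(-2) = -4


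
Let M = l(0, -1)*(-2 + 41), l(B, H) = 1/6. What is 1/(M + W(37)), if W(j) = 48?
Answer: 2/109 ≈ 0.018349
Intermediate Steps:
l(B, H) = 1/6
M = 13/2 (M = (-2 + 41)/6 = (1/6)*39 = 13/2 ≈ 6.5000)
1/(M + W(37)) = 1/(13/2 + 48) = 1/(109/2) = 2/109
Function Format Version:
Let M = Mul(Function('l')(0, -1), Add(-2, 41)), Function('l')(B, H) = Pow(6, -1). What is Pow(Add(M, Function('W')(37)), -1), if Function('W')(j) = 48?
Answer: Rational(2, 109) ≈ 0.018349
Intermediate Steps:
Function('l')(B, H) = Rational(1, 6)
M = Rational(13, 2) (M = Mul(Rational(1, 6), Add(-2, 41)) = Mul(Rational(1, 6), 39) = Rational(13, 2) ≈ 6.5000)
Pow(Add(M, Function('W')(37)), -1) = Pow(Add(Rational(13, 2), 48), -1) = Pow(Rational(109, 2), -1) = Rational(2, 109)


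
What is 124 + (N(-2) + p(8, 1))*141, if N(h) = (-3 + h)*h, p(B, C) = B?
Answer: 2662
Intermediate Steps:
N(h) = h*(-3 + h)
124 + (N(-2) + p(8, 1))*141 = 124 + (-2*(-3 - 2) + 8)*141 = 124 + (-2*(-5) + 8)*141 = 124 + (10 + 8)*141 = 124 + 18*141 = 124 + 2538 = 2662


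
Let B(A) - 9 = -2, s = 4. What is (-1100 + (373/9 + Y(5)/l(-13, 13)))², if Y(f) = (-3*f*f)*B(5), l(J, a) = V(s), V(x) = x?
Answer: 1834665889/1296 ≈ 1.4156e+6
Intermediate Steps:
B(A) = 7 (B(A) = 9 - 2 = 7)
l(J, a) = 4
Y(f) = -21*f² (Y(f) = -3*f*f*7 = -3*f²*7 = -21*f²)
(-1100 + (373/9 + Y(5)/l(-13, 13)))² = (-1100 + (373/9 - 21*5²/4))² = (-1100 + (373*(⅑) - 21*25*(¼)))² = (-1100 + (373/9 - 525*¼))² = (-1100 + (373/9 - 525/4))² = (-1100 - 3233/36)² = (-42833/36)² = 1834665889/1296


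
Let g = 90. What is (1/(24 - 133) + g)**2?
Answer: 96216481/11881 ≈ 8098.4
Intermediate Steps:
(1/(24 - 133) + g)**2 = (1/(24 - 133) + 90)**2 = (1/(-109) + 90)**2 = (-1/109 + 90)**2 = (9809/109)**2 = 96216481/11881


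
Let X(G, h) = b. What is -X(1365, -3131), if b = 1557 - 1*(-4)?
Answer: -1561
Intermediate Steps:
b = 1561 (b = 1557 + 4 = 1561)
X(G, h) = 1561
-X(1365, -3131) = -1*1561 = -1561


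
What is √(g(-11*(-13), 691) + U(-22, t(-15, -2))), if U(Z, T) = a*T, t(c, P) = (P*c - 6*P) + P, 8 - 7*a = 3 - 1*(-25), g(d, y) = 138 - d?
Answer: I*√5845/7 ≈ 10.922*I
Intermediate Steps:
a = -20/7 (a = 8/7 - (3 - 1*(-25))/7 = 8/7 - (3 + 25)/7 = 8/7 - ⅐*28 = 8/7 - 4 = -20/7 ≈ -2.8571)
t(c, P) = -5*P + P*c (t(c, P) = (-6*P + P*c) + P = -5*P + P*c)
U(Z, T) = -20*T/7
√(g(-11*(-13), 691) + U(-22, t(-15, -2))) = √((138 - (-11)*(-13)) - (-40)*(-5 - 15)/7) = √((138 - 1*143) - (-40)*(-20)/7) = √((138 - 143) - 20/7*40) = √(-5 - 800/7) = √(-835/7) = I*√5845/7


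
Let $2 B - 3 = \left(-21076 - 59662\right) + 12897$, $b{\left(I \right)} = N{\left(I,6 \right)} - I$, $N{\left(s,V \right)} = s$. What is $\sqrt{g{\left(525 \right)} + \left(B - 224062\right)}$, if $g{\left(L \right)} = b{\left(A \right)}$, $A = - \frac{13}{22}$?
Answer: $i \sqrt{257981} \approx 507.92 i$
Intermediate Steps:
$A = - \frac{13}{22}$ ($A = \left(-13\right) \frac{1}{22} = - \frac{13}{22} \approx -0.59091$)
$b{\left(I \right)} = 0$ ($b{\left(I \right)} = I - I = 0$)
$g{\left(L \right)} = 0$
$B = -33919$ ($B = \frac{3}{2} + \frac{\left(-21076 - 59662\right) + 12897}{2} = \frac{3}{2} + \frac{-80738 + 12897}{2} = \frac{3}{2} + \frac{1}{2} \left(-67841\right) = \frac{3}{2} - \frac{67841}{2} = -33919$)
$\sqrt{g{\left(525 \right)} + \left(B - 224062\right)} = \sqrt{0 - 257981} = \sqrt{-257981} = i \sqrt{257981}$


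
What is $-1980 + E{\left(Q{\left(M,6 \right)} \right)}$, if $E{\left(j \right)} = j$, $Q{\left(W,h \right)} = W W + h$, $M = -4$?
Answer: $-1958$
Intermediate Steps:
$Q{\left(W,h \right)} = h + W^{2}$ ($Q{\left(W,h \right)} = W^{2} + h = h + W^{2}$)
$-1980 + E{\left(Q{\left(M,6 \right)} \right)} = -1980 + \left(6 + \left(-4\right)^{2}\right) = -1980 + \left(6 + 16\right) = -1980 + 22 = -1958$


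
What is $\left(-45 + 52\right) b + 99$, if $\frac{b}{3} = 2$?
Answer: $141$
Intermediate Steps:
$b = 6$ ($b = 3 \cdot 2 = 6$)
$\left(-45 + 52\right) b + 99 = \left(-45 + 52\right) 6 + 99 = 7 \cdot 6 + 99 = 42 + 99 = 141$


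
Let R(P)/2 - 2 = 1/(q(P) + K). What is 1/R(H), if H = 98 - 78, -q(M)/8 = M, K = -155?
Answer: 315/1258 ≈ 0.25040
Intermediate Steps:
q(M) = -8*M
H = 20
R(P) = 4 + 2/(-155 - 8*P) (R(P) = 4 + 2/(-8*P - 155) = 4 + 2/(-155 - 8*P))
1/R(H) = 1/(2*(309 + 16*20)/(155 + 8*20)) = 1/(2*(309 + 320)/(155 + 160)) = 1/(2*629/315) = 1/(2*(1/315)*629) = 1/(1258/315) = 315/1258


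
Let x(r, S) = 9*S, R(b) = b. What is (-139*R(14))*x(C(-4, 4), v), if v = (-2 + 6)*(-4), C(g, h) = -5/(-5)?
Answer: 280224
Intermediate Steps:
C(g, h) = 1 (C(g, h) = -5*(-⅕) = 1)
v = -16 (v = 4*(-4) = -16)
(-139*R(14))*x(C(-4, 4), v) = (-139*14)*(9*(-16)) = -1946*(-144) = 280224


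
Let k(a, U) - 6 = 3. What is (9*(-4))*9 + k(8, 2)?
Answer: -315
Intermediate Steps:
k(a, U) = 9 (k(a, U) = 6 + 3 = 9)
(9*(-4))*9 + k(8, 2) = (9*(-4))*9 + 9 = -36*9 + 9 = -324 + 9 = -315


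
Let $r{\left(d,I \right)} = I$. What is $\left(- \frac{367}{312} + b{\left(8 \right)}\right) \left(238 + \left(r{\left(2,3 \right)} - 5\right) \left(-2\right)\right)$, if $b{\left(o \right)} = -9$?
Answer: $- \frac{384175}{156} \approx -2462.7$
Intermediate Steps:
$\left(- \frac{367}{312} + b{\left(8 \right)}\right) \left(238 + \left(r{\left(2,3 \right)} - 5\right) \left(-2\right)\right) = \left(- \frac{367}{312} - 9\right) \left(238 + \left(3 - 5\right) \left(-2\right)\right) = \left(\left(-367\right) \frac{1}{312} - 9\right) \left(238 - -4\right) = \left(- \frac{367}{312} - 9\right) \left(238 + 4\right) = \left(- \frac{3175}{312}\right) 242 = - \frac{384175}{156}$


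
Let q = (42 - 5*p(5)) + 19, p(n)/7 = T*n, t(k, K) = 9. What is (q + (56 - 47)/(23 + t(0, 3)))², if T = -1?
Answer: 57168721/1024 ≈ 55829.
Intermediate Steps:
p(n) = -7*n (p(n) = 7*(-n) = -7*n)
q = 236 (q = (42 - (-35)*5) + 19 = (42 - 5*(-35)) + 19 = (42 + 175) + 19 = 217 + 19 = 236)
(q + (56 - 47)/(23 + t(0, 3)))² = (236 + (56 - 47)/(23 + 9))² = (236 + 9/32)² = (7561/32)² = 57168721/1024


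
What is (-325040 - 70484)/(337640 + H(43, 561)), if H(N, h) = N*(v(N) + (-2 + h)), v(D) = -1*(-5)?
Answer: -98881/90473 ≈ -1.0929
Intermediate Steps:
v(D) = 5
H(N, h) = N*(3 + h) (H(N, h) = N*(5 + (-2 + h)) = N*(3 + h))
(-325040 - 70484)/(337640 + H(43, 561)) = (-325040 - 70484)/(337640 + 43*(3 + 561)) = -395524/(337640 + 43*564) = -395524/(337640 + 24252) = -395524/361892 = -395524*1/361892 = -98881/90473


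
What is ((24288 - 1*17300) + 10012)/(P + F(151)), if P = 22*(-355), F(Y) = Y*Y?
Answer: 17000/14991 ≈ 1.1340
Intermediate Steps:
F(Y) = Y²
P = -7810
((24288 - 1*17300) + 10012)/(P + F(151)) = ((24288 - 1*17300) + 10012)/(-7810 + 151²) = ((24288 - 17300) + 10012)/(-7810 + 22801) = (6988 + 10012)/14991 = 17000*(1/14991) = 17000/14991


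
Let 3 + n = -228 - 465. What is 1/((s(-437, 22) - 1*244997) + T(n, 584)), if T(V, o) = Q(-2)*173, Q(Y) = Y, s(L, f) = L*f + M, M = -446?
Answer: -1/255403 ≈ -3.9154e-6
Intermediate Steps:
s(L, f) = -446 + L*f (s(L, f) = L*f - 446 = -446 + L*f)
n = -696 (n = -3 + (-228 - 465) = -3 - 693 = -696)
T(V, o) = -346 (T(V, o) = -2*173 = -346)
1/((s(-437, 22) - 1*244997) + T(n, 584)) = 1/(((-446 - 437*22) - 1*244997) - 346) = 1/(((-446 - 9614) - 244997) - 346) = 1/((-10060 - 244997) - 346) = 1/(-255057 - 346) = 1/(-255403) = -1/255403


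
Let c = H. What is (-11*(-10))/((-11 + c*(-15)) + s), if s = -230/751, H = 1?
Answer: -3755/898 ≈ -4.1815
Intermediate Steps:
c = 1
s = -230/751 (s = -230*1/751 = -230/751 ≈ -0.30626)
(-11*(-10))/((-11 + c*(-15)) + s) = (-11*(-10))/((-11 + 1*(-15)) - 230/751) = 110/((-11 - 15) - 230/751) = 110/(-26 - 230/751) = 110/(-19756/751) = 110*(-751/19756) = -3755/898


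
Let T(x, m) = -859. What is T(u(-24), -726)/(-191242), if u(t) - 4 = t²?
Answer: 859/191242 ≈ 0.0044917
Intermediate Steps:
u(t) = 4 + t²
T(u(-24), -726)/(-191242) = -859/(-191242) = -859*(-1/191242) = 859/191242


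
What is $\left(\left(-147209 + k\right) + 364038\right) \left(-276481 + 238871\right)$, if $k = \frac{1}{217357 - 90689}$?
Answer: $- \frac{516484887011265}{63334} \approx -8.1549 \cdot 10^{9}$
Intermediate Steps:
$k = \frac{1}{126668} \approx 7.8946 \cdot 10^{-6}$
$\left(\left(-147209 + k\right) + 364038\right) \left(-276481 + 238871\right) = \left(\left(-147209 + \frac{1}{126668}\right) + 364038\right) \left(-276481 + 238871\right) = \left(- \frac{18646669611}{126668} + 364038\right) \left(-37610\right) = \frac{27465295773}{126668} \left(-37610\right) = - \frac{516484887011265}{63334}$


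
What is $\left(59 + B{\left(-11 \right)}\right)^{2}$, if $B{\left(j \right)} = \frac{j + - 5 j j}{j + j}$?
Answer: $7569$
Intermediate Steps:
$B{\left(j \right)} = \frac{j - 5 j^{2}}{2 j}$
$\left(59 + B{\left(-11 \right)}\right)^{2} = \left(59 + \left(\frac{1}{2} - - \frac{55}{2}\right)\right)^{2} = \left(59 + \left(\frac{1}{2} + \frac{55}{2}\right)\right)^{2} = \left(59 + 28\right)^{2} = 87^{2} = 7569$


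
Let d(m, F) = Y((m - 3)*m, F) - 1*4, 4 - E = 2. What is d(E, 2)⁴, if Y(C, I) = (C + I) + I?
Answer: 16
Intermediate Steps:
E = 2 (E = 4 - 1*2 = 4 - 2 = 2)
Y(C, I) = C + 2*I
d(m, F) = -4 + 2*F + m*(-3 + m) (d(m, F) = ((m - 3)*m + 2*F) - 1*4 = ((-3 + m)*m + 2*F) - 4 = (m*(-3 + m) + 2*F) - 4 = (2*F + m*(-3 + m)) - 4 = -4 + 2*F + m*(-3 + m))
d(E, 2)⁴ = (-4 + 2*2 + 2*(-3 + 2))⁴ = (-4 + 4 + 2*(-1))⁴ = (-4 + 4 - 2)⁴ = (-2)⁴ = 16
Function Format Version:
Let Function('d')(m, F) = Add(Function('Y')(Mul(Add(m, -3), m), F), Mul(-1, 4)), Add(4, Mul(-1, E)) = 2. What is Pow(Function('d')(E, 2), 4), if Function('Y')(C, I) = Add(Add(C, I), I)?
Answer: 16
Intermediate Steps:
E = 2 (E = Add(4, Mul(-1, 2)) = Add(4, -2) = 2)
Function('Y')(C, I) = Add(C, Mul(2, I))
Function('d')(m, F) = Add(-4, Mul(2, F), Mul(m, Add(-3, m))) (Function('d')(m, F) = Add(Add(Mul(Add(m, -3), m), Mul(2, F)), Mul(-1, 4)) = Add(Add(Mul(Add(-3, m), m), Mul(2, F)), -4) = Add(Add(Mul(m, Add(-3, m)), Mul(2, F)), -4) = Add(Add(Mul(2, F), Mul(m, Add(-3, m))), -4) = Add(-4, Mul(2, F), Mul(m, Add(-3, m))))
Pow(Function('d')(E, 2), 4) = Pow(Add(-4, Mul(2, 2), Mul(2, Add(-3, 2))), 4) = Pow(Add(-4, 4, Mul(2, -1)), 4) = Pow(Add(-4, 4, -2), 4) = Pow(-2, 4) = 16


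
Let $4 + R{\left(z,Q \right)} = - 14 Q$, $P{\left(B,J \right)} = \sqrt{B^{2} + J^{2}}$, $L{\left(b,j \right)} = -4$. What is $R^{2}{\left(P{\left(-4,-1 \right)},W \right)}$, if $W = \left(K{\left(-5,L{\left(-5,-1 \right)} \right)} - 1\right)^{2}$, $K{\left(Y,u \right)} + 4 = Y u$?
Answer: $9947716$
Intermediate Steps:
$K{\left(Y,u \right)} = -4 + Y u$
$W = 225$ ($W = \left(\left(-4 - -20\right) - 1\right)^{2} = \left(\left(-4 + 20\right) - 1\right)^{2} = \left(16 - 1\right)^{2} = 15^{2} = 225$)
$R{\left(z,Q \right)} = -4 - 14 Q$
$R^{2}{\left(P{\left(-4,-1 \right)},W \right)} = \left(-4 - 3150\right)^{2} = \left(-3154\right)^{2} = 9947716$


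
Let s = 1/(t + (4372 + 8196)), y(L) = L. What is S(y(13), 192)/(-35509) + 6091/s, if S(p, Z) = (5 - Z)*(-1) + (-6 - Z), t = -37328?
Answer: -5355224498429/35509 ≈ -1.5081e+8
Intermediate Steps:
S(p, Z) = -11 (S(p, Z) = (-5 + Z) + (-6 - Z) = -11)
s = -1/24760 (s = 1/(-37328 + (4372 + 8196)) = 1/(-37328 + 12568) = 1/(-24760) = -1/24760 ≈ -4.0388e-5)
S(y(13), 192)/(-35509) + 6091/s = -11/(-35509) + 6091/(-1/24760) = -11*(-1/35509) + 6091*(-24760) = 11/35509 - 150813160 = -5355224498429/35509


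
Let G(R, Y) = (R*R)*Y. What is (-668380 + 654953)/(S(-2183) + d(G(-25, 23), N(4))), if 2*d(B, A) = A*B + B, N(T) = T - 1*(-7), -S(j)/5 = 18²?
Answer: -13427/84630 ≈ -0.15866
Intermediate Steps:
S(j) = -1620 (S(j) = -5*18² = -5*324 = -1620)
G(R, Y) = Y*R² (G(R, Y) = R²*Y = Y*R²)
N(T) = 7 + T (N(T) = T + 7 = 7 + T)
d(B, A) = B/2 + A*B/2 (d(B, A) = (A*B + B)/2 = (B + A*B)/2 = B/2 + A*B/2)
(-668380 + 654953)/(S(-2183) + d(G(-25, 23), N(4))) = (-668380 + 654953)/(-1620 + (23*(-25)²)*(1 + (7 + 4))/2) = -13427/(-1620 + (23*625)*(1 + 11)/2) = -13427/(-1620 + (½)*14375*12) = -13427/(-1620 + 86250) = -13427/84630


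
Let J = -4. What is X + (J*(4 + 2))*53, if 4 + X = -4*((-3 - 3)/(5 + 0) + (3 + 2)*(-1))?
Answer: -6256/5 ≈ -1251.2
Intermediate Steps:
X = 104/5 (X = -4 - 4*((-3 - 3)/(5 + 0) + (3 + 2)*(-1)) = -4 - 4*(-6/5 + 5*(-1)) = -4 - 4*(-6*⅕ - 5) = -4 - 4*(-6/5 - 5) = -4 - 4*(-31/5) = -4 + 124/5 = 104/5 ≈ 20.800)
X + (J*(4 + 2))*53 = 104/5 - 4*(4 + 2)*53 = 104/5 - 4*6*53 = 104/5 - 24*53 = 104/5 - 1272 = -6256/5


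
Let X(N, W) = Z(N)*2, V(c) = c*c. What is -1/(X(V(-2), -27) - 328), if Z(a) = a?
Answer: 1/320 ≈ 0.0031250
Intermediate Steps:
V(c) = c²
X(N, W) = 2*N (X(N, W) = N*2 = 2*N)
-1/(X(V(-2), -27) - 328) = -1/(2*(-2)² - 328) = -1/(2*4 - 328) = -1/(8 - 328) = -1/(-320) = -1*(-1/320) = 1/320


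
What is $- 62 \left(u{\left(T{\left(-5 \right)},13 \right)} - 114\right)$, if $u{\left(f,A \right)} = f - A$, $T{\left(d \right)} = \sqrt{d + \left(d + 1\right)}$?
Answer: $7874 - 186 i \approx 7874.0 - 186.0 i$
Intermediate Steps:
$T{\left(d \right)} = \sqrt{1 + 2 d}$ ($T{\left(d \right)} = \sqrt{d + \left(1 + d\right)} = \sqrt{1 + 2 d}$)
$- 62 \left(u{\left(T{\left(-5 \right)},13 \right)} - 114\right) = - 62 \left(\left(\sqrt{1 + 2 \left(-5\right)} - 13\right) - 114\right) = - 62 \left(\left(\sqrt{1 - 10} - 13\right) - 114\right) = - 62 \left(\left(\sqrt{-9} - 13\right) - 114\right) = - 62 \left(\left(3 i - 13\right) - 114\right) = - 62 \left(\left(-13 + 3 i\right) - 114\right) = - 62 \left(-127 + 3 i\right) = 7874 - 186 i$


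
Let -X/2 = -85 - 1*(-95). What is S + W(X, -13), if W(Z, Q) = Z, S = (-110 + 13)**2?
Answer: 9389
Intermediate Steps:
X = -20 (X = -2*(-85 - 1*(-95)) = -2*(-85 + 95) = -2*10 = -20)
S = 9409 (S = (-97)**2 = 9409)
S + W(X, -13) = 9409 - 20 = 9389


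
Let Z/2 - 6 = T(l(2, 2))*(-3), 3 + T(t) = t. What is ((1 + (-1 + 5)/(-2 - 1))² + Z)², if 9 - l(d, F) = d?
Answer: 11449/81 ≈ 141.35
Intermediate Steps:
l(d, F) = 9 - d
T(t) = -3 + t
Z = -12 (Z = 12 + 2*((-3 + (9 - 1*2))*(-3)) = 12 + 2*((-3 + (9 - 2))*(-3)) = 12 + 2*((-3 + 7)*(-3)) = 12 + 2*(4*(-3)) = 12 + 2*(-12) = 12 - 24 = -12)
((1 + (-1 + 5)/(-2 - 1))² + Z)² = ((1 + (-1 + 5)/(-2 - 1))² - 12)² = ((1 + 4/(-3))² - 12)² = ((1 + 4*(-⅓))² - 12)² = ((1 - 4/3)² - 12)² = ((-⅓)² - 12)² = (⅑ - 12)² = (-107/9)² = 11449/81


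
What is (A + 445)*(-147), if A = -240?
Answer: -30135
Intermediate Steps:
(A + 445)*(-147) = (-240 + 445)*(-147) = 205*(-147) = -30135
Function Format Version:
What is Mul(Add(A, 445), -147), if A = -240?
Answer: -30135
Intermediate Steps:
Mul(Add(A, 445), -147) = Mul(Add(-240, 445), -147) = Mul(205, -147) = -30135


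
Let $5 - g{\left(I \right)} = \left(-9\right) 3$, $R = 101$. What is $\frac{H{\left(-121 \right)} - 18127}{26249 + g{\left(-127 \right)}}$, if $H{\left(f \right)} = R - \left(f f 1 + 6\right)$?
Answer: $- \frac{32673}{26281} \approx -1.2432$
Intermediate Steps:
$H{\left(f \right)} = 95 - f^{2}$ ($H{\left(f \right)} = 101 - \left(f f 1 + 6\right) = 101 - \left(f f + 6\right) = 101 - \left(f^{2} + 6\right) = 101 - \left(6 + f^{2}\right) = 95 - f^{2}$)
$g{\left(I \right)} = 32$ ($g{\left(I \right)} = 5 - \left(-9\right) 3 = 5 - -27 = 5 + 27 = 32$)
$\frac{H{\left(-121 \right)} - 18127}{26249 + g{\left(-127 \right)}} = \frac{\left(95 - \left(-121\right)^{2}\right) - 18127}{26249 + 32} = \frac{\left(95 - 14641\right) - 18127}{26281} = \left(\left(95 - 14641\right) - 18127\right) \frac{1}{26281} = \left(-14546 - 18127\right) \frac{1}{26281} = \left(-32673\right) \frac{1}{26281} = - \frac{32673}{26281}$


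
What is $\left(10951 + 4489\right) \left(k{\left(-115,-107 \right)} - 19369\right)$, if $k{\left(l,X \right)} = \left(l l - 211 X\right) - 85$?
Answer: $252413120$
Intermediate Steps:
$k{\left(l,X \right)} = -85 + l^{2} - 211 X$ ($k{\left(l,X \right)} = \left(l^{2} - 211 X\right) - 85 = -85 + l^{2} - 211 X$)
$\left(10951 + 4489\right) \left(k{\left(-115,-107 \right)} - 19369\right) = \left(10951 + 4489\right) \left(\left(-85 + \left(-115\right)^{2} - -22577\right) - 19369\right) = 15440 \left(\left(-85 + 13225 + 22577\right) - 19369\right) = 15440 \left(35717 - 19369\right) = 15440 \cdot 16348 = 252413120$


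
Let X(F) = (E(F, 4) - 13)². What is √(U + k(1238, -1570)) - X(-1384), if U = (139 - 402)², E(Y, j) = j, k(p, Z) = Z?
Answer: -81 + 3*√7511 ≈ 179.00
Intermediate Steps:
X(F) = 81 (X(F) = (4 - 13)² = (-9)² = 81)
U = 69169 (U = (-263)² = 69169)
√(U + k(1238, -1570)) - X(-1384) = √(69169 - 1570) - 1*81 = √67599 - 81 = 3*√7511 - 81 = -81 + 3*√7511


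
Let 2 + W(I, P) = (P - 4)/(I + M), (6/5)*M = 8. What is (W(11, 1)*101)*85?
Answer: -987275/53 ≈ -18628.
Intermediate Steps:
M = 20/3 (M = (5/6)*8 = 20/3 ≈ 6.6667)
W(I, P) = -2 + (-4 + P)/(20/3 + I) (W(I, P) = -2 + (P - 4)/(I + 20/3) = -2 + (-4 + P)/(20/3 + I))
(W(11, 1)*101)*85 = (((-52 - 6*11 + 3*1)/(20 + 3*11))*101)*85 = (((-52 - 66 + 3)/(20 + 33))*101)*85 = ((-115/53)*101)*85 = (((1/53)*(-115))*101)*85 = -115/53*101*85 = -11615/53*85 = -987275/53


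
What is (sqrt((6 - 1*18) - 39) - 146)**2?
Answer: (146 - I*sqrt(51))**2 ≈ 21265.0 - 2085.3*I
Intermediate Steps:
(sqrt((6 - 1*18) - 39) - 146)**2 = (sqrt((6 - 18) - 39) - 146)**2 = (sqrt(-12 - 39) - 146)**2 = (sqrt(-51) - 146)**2 = (I*sqrt(51) - 146)**2 = (-146 + I*sqrt(51))**2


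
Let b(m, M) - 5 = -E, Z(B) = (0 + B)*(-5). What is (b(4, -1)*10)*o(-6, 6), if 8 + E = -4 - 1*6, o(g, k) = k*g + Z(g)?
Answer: -1380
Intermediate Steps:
Z(B) = -5*B (Z(B) = B*(-5) = -5*B)
o(g, k) = -5*g + g*k (o(g, k) = k*g - 5*g = g*k - 5*g = -5*g + g*k)
E = -18 (E = -8 + (-4 - 1*6) = -8 + (-4 - 6) = -8 - 10 = -18)
b(m, M) = 23 (b(m, M) = 5 - 1*(-18) = 5 + 18 = 23)
(b(4, -1)*10)*o(-6, 6) = (23*10)*(-6*(-5 + 6)) = 230*(-6*1) = 230*(-6) = -1380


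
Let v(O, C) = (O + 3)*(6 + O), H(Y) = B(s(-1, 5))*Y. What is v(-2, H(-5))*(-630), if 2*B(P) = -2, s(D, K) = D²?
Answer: -2520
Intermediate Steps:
B(P) = -1 (B(P) = (½)*(-2) = -1)
H(Y) = -Y
v(O, C) = (3 + O)*(6 + O)
v(-2, H(-5))*(-630) = (18 + (-2)² + 9*(-2))*(-630) = (18 + 4 - 18)*(-630) = 4*(-630) = -2520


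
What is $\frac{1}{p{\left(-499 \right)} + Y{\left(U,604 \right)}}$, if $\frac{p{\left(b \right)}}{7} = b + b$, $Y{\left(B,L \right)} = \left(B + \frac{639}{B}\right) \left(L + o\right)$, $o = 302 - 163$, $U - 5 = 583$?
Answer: $\frac{196}{84418267} \approx 2.3218 \cdot 10^{-6}$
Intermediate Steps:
$U = 588$ ($U = 5 + 583 = 588$)
$o = 139$
$Y{\left(B,L \right)} = \left(139 + L\right) \left(B + \frac{639}{B}\right)$ ($Y{\left(B,L \right)} = \left(B + \frac{639}{B}\right) \left(L + 139\right) = \left(B + \frac{639}{B}\right) \left(139 + L\right) = \left(139 + L\right) \left(B + \frac{639}{B}\right)$)
$p{\left(b \right)} = 14 b$ ($p{\left(b \right)} = 7 \left(b + b\right) = 7 \cdot 2 b = 14 b$)
$\frac{1}{p{\left(-499 \right)} + Y{\left(U,604 \right)}} = \frac{1}{14 \left(-499\right) + \frac{88821 + 639 \cdot 604 + 588^{2} \left(139 + 604\right)}{588}} = \frac{1}{-6986 + \frac{88821 + 385956 + 345744 \cdot 743}{588}} = \frac{1}{-6986 + \frac{88821 + 385956 + 256887792}{588}} = \frac{1}{-6986 + \frac{1}{588} \cdot 257362569} = \frac{1}{-6986 + \frac{85787523}{196}} = \frac{1}{\frac{84418267}{196}} = \frac{196}{84418267}$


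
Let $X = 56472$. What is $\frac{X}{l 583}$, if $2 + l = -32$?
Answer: $- \frac{28236}{9911} \approx -2.849$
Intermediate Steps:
$l = -34$ ($l = -2 - 32 = -34$)
$\frac{X}{l 583} = \frac{56472}{\left(-34\right) 583} = \frac{56472}{-19822} = 56472 \left(- \frac{1}{19822}\right) = - \frac{28236}{9911}$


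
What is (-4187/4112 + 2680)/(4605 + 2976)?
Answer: 3671991/10391024 ≈ 0.35338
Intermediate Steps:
(-4187/4112 + 2680)/(4605 + 2976) = (-4187*1/4112 + 2680)/7581 = (-4187/4112 + 2680)*(1/7581) = (11015973/4112)*(1/7581) = 3671991/10391024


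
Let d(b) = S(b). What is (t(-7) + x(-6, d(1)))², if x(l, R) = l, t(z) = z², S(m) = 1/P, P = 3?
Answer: 1849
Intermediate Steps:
S(m) = ⅓ (S(m) = 1/3 = ⅓)
d(b) = ⅓
(t(-7) + x(-6, d(1)))² = ((-7)² - 6)² = (49 - 6)² = 43² = 1849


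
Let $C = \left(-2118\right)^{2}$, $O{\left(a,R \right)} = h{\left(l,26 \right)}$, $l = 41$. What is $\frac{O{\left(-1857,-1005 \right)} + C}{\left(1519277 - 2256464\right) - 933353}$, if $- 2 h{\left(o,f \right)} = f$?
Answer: $- \frac{4485911}{1670540} \approx -2.6853$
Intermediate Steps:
$h{\left(o,f \right)} = - \frac{f}{2}$
$O{\left(a,R \right)} = -13$ ($O{\left(a,R \right)} = \left(- \frac{1}{2}\right) 26 = -13$)
$C = 4485924$
$\frac{O{\left(-1857,-1005 \right)} + C}{\left(1519277 - 2256464\right) - 933353} = \frac{-13 + 4485924}{\left(1519277 - 2256464\right) - 933353} = \frac{4485911}{\left(1519277 - 2256464\right) - 933353} = \frac{4485911}{-737187 - 933353} = \frac{4485911}{-1670540} = 4485911 \left(- \frac{1}{1670540}\right) = - \frac{4485911}{1670540}$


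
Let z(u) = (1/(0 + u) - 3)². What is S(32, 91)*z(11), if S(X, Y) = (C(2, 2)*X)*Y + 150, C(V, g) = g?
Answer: 6117376/121 ≈ 50557.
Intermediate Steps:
S(X, Y) = 150 + 2*X*Y (S(X, Y) = (2*X)*Y + 150 = 2*X*Y + 150 = 150 + 2*X*Y)
z(u) = (-3 + 1/u)² (z(u) = (1/u - 3)² = (-3 + 1/u)²)
S(32, 91)*z(11) = (150 + 2*32*91)*((-1 + 3*11)²/11²) = (150 + 5824)*((-1 + 33)²/121) = 5974*((1/121)*32²) = 5974*((1/121)*1024) = 5974*(1024/121) = 6117376/121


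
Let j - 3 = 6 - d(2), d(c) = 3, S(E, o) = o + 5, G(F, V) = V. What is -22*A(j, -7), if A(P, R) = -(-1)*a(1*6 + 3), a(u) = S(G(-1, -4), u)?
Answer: -308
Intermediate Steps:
S(E, o) = 5 + o
a(u) = 5 + u
j = 6 (j = 3 + (6 - 1*3) = 3 + (6 - 3) = 3 + 3 = 6)
A(P, R) = 14 (A(P, R) = -(-1)*(5 + (1*6 + 3)) = -(-1)*(5 + (6 + 3)) = -(-1)*(5 + 9) = -(-1)*14 = -1*(-14) = 14)
-22*A(j, -7) = -22*14 = -308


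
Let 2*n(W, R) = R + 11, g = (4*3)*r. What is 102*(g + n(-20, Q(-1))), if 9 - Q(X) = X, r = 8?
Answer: 10863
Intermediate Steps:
Q(X) = 9 - X
g = 96 (g = (4*3)*8 = 12*8 = 96)
n(W, R) = 11/2 + R/2 (n(W, R) = (R + 11)/2 = (11 + R)/2 = 11/2 + R/2)
102*(g + n(-20, Q(-1))) = 102*(96 + (11/2 + (9 - 1*(-1))/2)) = 102*(96 + (11/2 + (9 + 1)/2)) = 102*(96 + (11/2 + (1/2)*10)) = 102*(96 + (11/2 + 5)) = 102*(96 + 21/2) = 102*(213/2) = 10863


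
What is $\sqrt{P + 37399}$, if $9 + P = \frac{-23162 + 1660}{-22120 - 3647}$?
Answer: $\frac{4 \sqrt{172397268526}}{8589} \approx 193.37$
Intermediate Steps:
$P = - \frac{210401}{25767}$ ($P = -9 + \frac{-23162 + 1660}{-22120 - 3647} = -9 - \frac{21502}{-25767} = -9 - - \frac{21502}{25767} = -9 + \frac{21502}{25767} = - \frac{210401}{25767} \approx -8.1655$)
$\sqrt{P + 37399} = \sqrt{- \frac{210401}{25767} + 37399} = \sqrt{\frac{963449632}{25767}} = \frac{4 \sqrt{172397268526}}{8589}$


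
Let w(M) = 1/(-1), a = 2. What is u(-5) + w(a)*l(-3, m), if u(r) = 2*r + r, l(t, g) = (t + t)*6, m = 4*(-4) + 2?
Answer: 21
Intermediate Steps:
m = -14 (m = -16 + 2 = -14)
w(M) = -1 (w(M) = 1*(-1) = -1)
l(t, g) = 12*t (l(t, g) = (2*t)*6 = 12*t)
u(r) = 3*r
u(-5) + w(a)*l(-3, m) = 3*(-5) - 12*(-3) = -15 - 1*(-36) = -15 + 36 = 21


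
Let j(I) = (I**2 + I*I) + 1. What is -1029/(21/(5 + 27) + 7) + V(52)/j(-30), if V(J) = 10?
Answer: -1210222/9005 ≈ -134.39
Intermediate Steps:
j(I) = 1 + 2*I**2 (j(I) = (I**2 + I**2) + 1 = 2*I**2 + 1 = 1 + 2*I**2)
-1029/(21/(5 + 27) + 7) + V(52)/j(-30) = -1029/(21/(5 + 27) + 7) + 10/(1 + 2*(-30)**2) = -1029/(21/32 + 7) + 10/(1 + 2*900) = -1029/(21*(1/32) + 7) + 10/(1 + 1800) = -1029/(21/32 + 7) + 10/1801 = -1029/245/32 + 10*(1/1801) = -1029*32/245 + 10/1801 = -672/5 + 10/1801 = -1210222/9005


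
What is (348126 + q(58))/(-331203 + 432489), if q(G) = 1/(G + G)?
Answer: 40382617/11749176 ≈ 3.4371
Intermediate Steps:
q(G) = 1/(2*G)
(348126 + q(58))/(-331203 + 432489) = (348126 + (1/2)/58)/(-331203 + 432489) = (348126 + (1/2)*(1/58))/101286 = (348126 + 1/116)*(1/101286) = (40382617/116)*(1/101286) = 40382617/11749176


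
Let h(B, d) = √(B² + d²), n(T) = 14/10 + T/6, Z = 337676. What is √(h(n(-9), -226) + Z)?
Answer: √(33767600 + 10*√5107601)/10 ≈ 581.29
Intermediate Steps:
n(T) = 7/5 + T/6 (n(T) = 14*(⅒) + T*(⅙) = 7/5 + T/6)
√(h(n(-9), -226) + Z) = √(√((7/5 + (⅙)*(-9))² + (-226)²) + 337676) = √(√((7/5 - 3/2)² + 51076) + 337676) = √(√((-⅒)² + 51076) + 337676) = √(√(1/100 + 51076) + 337676) = √(√(5107601/100) + 337676) = √(√5107601/10 + 337676) = √(337676 + √5107601/10)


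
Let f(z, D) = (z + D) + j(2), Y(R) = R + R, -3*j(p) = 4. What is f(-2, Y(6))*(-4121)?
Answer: -107146/3 ≈ -35715.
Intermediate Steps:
j(p) = -4/3 (j(p) = -⅓*4 = -4/3)
Y(R) = 2*R
f(z, D) = -4/3 + D + z (f(z, D) = (z + D) - 4/3 = (D + z) - 4/3 = -4/3 + D + z)
f(-2, Y(6))*(-4121) = (-4/3 + 2*6 - 2)*(-4121) = (-4/3 + 12 - 2)*(-4121) = (26/3)*(-4121) = -107146/3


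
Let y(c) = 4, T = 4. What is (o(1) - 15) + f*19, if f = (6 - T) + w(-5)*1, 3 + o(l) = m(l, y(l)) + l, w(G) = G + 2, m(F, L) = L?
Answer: -32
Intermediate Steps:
w(G) = 2 + G
o(l) = 1 + l (o(l) = -3 + (4 + l) = 1 + l)
f = -1 (f = (6 - 1*4) + (2 - 5)*1 = (6 - 4) - 3*1 = 2 - 3 = -1)
(o(1) - 15) + f*19 = ((1 + 1) - 15) - 1*19 = (2 - 15) - 19 = -13 - 19 = -32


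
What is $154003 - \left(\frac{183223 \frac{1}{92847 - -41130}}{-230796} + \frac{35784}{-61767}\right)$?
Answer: $\frac{32681602257946217429}{212213264114196} \approx 1.54 \cdot 10^{5}$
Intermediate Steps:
$154003 - \left(\frac{183223 \frac{1}{92847 - -41130}}{-230796} + \frac{35784}{-61767}\right) = 154003 - \left(\frac{183223}{92847 + 41130} \left(- \frac{1}{230796}\right) + 35784 \left(- \frac{1}{61767}\right)\right) = 154003 - \left(\frac{183223}{133977} \left(- \frac{1}{230796}\right) - \frac{3976}{6863}\right) = 154003 - \left(- \frac{183223}{30921355692} - \frac{3976}{6863}\right) = 154003 - - \frac{122944567690841}{212213264114196} = 154003 + \frac{122944567690841}{212213264114196} = \frac{32681602257946217429}{212213264114196}$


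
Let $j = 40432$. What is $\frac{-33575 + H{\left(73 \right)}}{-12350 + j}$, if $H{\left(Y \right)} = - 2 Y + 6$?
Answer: $- \frac{33715}{28082} \approx -1.2006$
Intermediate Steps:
$H{\left(Y \right)} = 6 - 2 Y$
$\frac{-33575 + H{\left(73 \right)}}{-12350 + j} = \frac{-33575 + \left(6 - 146\right)}{-12350 + 40432} = \frac{-33575 + \left(6 - 146\right)}{28082} = \left(-33575 - 140\right) \frac{1}{28082} = \left(-33715\right) \frac{1}{28082} = - \frac{33715}{28082}$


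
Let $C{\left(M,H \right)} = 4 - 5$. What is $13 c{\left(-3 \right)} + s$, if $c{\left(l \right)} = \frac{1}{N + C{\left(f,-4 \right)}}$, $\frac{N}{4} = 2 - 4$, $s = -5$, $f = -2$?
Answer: $- \frac{58}{9} \approx -6.4444$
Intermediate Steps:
$C{\left(M,H \right)} = -1$
$N = -8$ ($N = 4 \left(2 - 4\right) = 4 \left(-2\right) = -8$)
$c{\left(l \right)} = - \frac{1}{9}$ ($c{\left(l \right)} = \frac{1}{-8 - 1} = \frac{1}{-9} = - \frac{1}{9}$)
$13 c{\left(-3 \right)} + s = 13 \left(- \frac{1}{9}\right) - 5 = - \frac{13}{9} - 5 = - \frac{58}{9}$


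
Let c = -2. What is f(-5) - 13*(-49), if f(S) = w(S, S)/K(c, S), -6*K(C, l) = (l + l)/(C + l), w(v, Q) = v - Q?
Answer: 637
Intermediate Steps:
K(C, l) = -l/(3*(C + l)) (K(C, l) = -(l + l)/(6*(C + l)) = -2*l/(6*(C + l)) = -l/(3*(C + l)))
f(S) = 0 (f(S) = (S - S)/((-S/(3*(-2) + 3*S))) = 0/((-S/(-6 + 3*S))) = 0*(-(-6 + 3*S)/S) = 0)
f(-5) - 13*(-49) = 0 - 13*(-49) = 0 + 637 = 637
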